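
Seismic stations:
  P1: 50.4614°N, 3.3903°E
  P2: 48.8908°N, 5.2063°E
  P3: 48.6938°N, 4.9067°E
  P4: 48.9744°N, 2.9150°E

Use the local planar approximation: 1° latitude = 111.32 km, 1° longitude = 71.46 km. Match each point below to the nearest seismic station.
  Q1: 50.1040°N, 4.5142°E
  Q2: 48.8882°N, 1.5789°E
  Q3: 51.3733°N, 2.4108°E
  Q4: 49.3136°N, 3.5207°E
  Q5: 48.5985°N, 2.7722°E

Q1→P1; Q2→P4; Q3→P1; Q4→P4; Q5→P4

Q1 at 50.1040°N, 4.5142°E:
  P1: 89.6283 km
  P2: 143.8244 km
  P3: 159.4694 km
  P4: 169.9176 km
  → nearest: P1 (89.6283 km)
Q2 at 48.8882°N, 1.5789°E:
  P1: 217.7738 km
  P2: 259.2142 km
  P3: 238.7872 km
  P4: 95.9587 km
  → nearest: P4 (95.9587 km)
Q3 at 51.3733°N, 2.4108°E:
  P1: 123.3051 km
  P2: 340.9941 km
  P3: 347.5390 km
  P4: 269.4652 km
  → nearest: P1 (123.3051 km)
Q4 at 49.3136°N, 3.5207°E:
  P1: 128.1124 km
  P2: 129.3218 km
  P3: 120.7066 km
  P4: 57.4390 km
  → nearest: P4 (57.4390 km)
Q5 at 48.5985°N, 2.7722°E:
  P1: 212.0297 km
  P2: 176.9581 km
  P3: 152.8999 km
  P4: 43.0715 km
  → nearest: P4 (43.0715 km)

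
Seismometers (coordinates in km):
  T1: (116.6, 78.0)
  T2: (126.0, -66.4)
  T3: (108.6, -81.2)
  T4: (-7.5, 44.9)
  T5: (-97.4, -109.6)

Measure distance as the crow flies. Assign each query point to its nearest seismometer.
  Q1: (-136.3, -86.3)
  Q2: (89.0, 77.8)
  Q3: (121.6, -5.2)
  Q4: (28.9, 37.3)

Q1 at (-136.3, -86.3):
  T1: √((252.9)² + (164.3)²) = √(63958.410 + 26994.490) = 301.6 km
  T2: √((262.3)² + (19.9)²) = √(68801.290 + 396.010) = 263.1 km
  T3: √((244.9)² + (5.1)²) = √(59976.010 + 26.010) = 245.0 km
  T4: √((128.8)² + (131.2)²) = √(16589.440 + 17213.440) = 183.9 km
  T5: √((38.9)² + (-23.3)²) = √(1513.210 + 542.890) = 45.3 km
  → nearest: T5 (45.3 km)
Q2 at (89.0, 77.8):
  T1: √((27.6)² + (0.2)²) = √(761.760 + 0.040) = 27.6 km
  T2: √((37.0)² + (-144.2)²) = √(1369.000 + 20793.640) = 148.9 km
  T3: √((19.6)² + (-159.0)²) = √(384.160 + 25281.000) = 160.2 km
  T4: √((-96.5)² + (-32.9)²) = √(9312.250 + 1082.410) = 102.0 km
  T5: √((-186.4)² + (-187.4)²) = √(34744.960 + 35118.760) = 264.3 km
  → nearest: T1 (27.6 km)
Q3 at (121.6, -5.2):
  T1: √((-5.0)² + (83.2)²) = √(25.000 + 6922.240) = 83.4 km
  T2: √((4.4)² + (-61.2)²) = √(19.360 + 3745.440) = 61.4 km
  T3: √((-13.0)² + (-76.0)²) = √(169.000 + 5776.000) = 77.1 km
  T4: √((-129.1)² + (50.1)²) = √(16666.810 + 2510.010) = 138.5 km
  T5: √((-219.0)² + (-104.4)²) = √(47961.000 + 10899.360) = 242.6 km
  → nearest: T2 (61.4 km)
Q4 at (28.9, 37.3):
  T1: √((87.7)² + (40.7)²) = √(7691.290 + 1656.490) = 96.7 km
  T2: √((97.1)² + (-103.7)²) = √(9428.410 + 10753.690) = 142.1 km
  T3: √((79.7)² + (-118.5)²) = √(6352.090 + 14042.250) = 142.8 km
  T4: √((-36.4)² + (7.6)²) = √(1324.960 + 57.760) = 37.2 km
  T5: √((-126.3)² + (-146.9)²) = √(15951.690 + 21579.610) = 193.7 km
  → nearest: T4 (37.2 km)

Q1→T5; Q2→T1; Q3→T2; Q4→T4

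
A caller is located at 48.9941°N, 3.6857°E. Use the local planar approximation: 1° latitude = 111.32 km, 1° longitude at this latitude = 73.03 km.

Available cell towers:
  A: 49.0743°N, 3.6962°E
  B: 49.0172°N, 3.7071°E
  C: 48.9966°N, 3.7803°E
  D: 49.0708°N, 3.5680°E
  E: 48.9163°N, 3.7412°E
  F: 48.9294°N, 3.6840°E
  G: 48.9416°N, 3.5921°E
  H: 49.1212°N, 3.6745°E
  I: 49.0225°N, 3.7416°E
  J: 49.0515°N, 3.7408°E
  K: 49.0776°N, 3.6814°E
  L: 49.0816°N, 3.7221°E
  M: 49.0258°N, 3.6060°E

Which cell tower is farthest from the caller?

H

Distances from 48.9941°N, 3.6857°E:
A: 8.9607 km
B: 3.0092 km
C: 6.9142 km
D: 12.1155 km
E: 9.5622 km
F: 7.2035 km
G: 8.9934 km
H: 14.1724 km
I: 5.1634 km
J: 7.5512 km
K: 9.3005 km
L: 10.0967 km
M: 6.8067 km
Maximum: H at 14.1724 km.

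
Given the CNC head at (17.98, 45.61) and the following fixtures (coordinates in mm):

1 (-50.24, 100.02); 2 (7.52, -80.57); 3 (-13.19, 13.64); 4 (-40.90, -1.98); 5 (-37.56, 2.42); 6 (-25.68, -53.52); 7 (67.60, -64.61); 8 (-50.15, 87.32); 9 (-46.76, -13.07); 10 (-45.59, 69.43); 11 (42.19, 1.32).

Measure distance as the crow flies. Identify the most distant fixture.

Distances from (17.98, 45.61):
1: √((-68.22)² + (54.41)²) = √(4653.9684 + 2960.4481) = 87.26 mm
2: √((-10.46)² + (-126.18)²) = √(109.4116 + 15921.3924) = 126.61 mm
3: √((-31.17)² + (-31.97)²) = √(971.5689 + 1022.0809) = 44.65 mm
4: √((-58.88)² + (-47.59)²) = √(3466.8544 + 2264.8081) = 75.71 mm
5: √((-55.54)² + (-43.19)²) = √(3084.6916 + 1865.3761) = 70.36 mm
6: √((-43.66)² + (-99.13)²) = √(1906.1956 + 9826.7569) = 108.32 mm
7: √((49.62)² + (-110.22)²) = √(2462.1444 + 12148.4484) = 120.87 mm
8: √((-68.13)² + (41.71)²) = √(4641.6969 + 1739.7241) = 79.88 mm
9: √((-64.74)² + (-58.68)²) = √(4191.2676 + 3443.3424) = 87.38 mm
10: √((-63.57)² + (23.82)²) = √(4041.1449 + 567.3924) = 67.89 mm
11: √((24.21)² + (-44.29)²) = √(586.1241 + 1961.6041) = 50.48 mm
Maximum: 2 at 126.61 mm.

2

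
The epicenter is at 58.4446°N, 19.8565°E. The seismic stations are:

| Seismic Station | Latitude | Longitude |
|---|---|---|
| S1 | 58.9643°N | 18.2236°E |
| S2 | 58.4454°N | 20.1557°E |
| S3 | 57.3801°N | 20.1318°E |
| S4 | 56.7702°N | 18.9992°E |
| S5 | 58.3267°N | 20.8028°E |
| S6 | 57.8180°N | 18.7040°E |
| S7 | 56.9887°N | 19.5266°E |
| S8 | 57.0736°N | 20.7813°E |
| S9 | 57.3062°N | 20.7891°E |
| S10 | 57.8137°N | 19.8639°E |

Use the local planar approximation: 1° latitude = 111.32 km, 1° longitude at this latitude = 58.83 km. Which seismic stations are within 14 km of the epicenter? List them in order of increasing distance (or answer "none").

none

Distances from 58.4446°N, 19.8565°E:
S1: √((0.5197·111.32)² + (-1.6329·58.83)²) = √(3346.970072 + 9228.197377) = 112.1391 km
S2: √((0.0008·111.32)² + (0.2992·58.83)²) = √(0.007931 + 309.828151) = 17.6022 km
S3: √((-1.0645·111.32)² + (0.2753·58.83)²) = √(14042.283180 + 262.307144) = 119.6018 km
S4: √((-1.6744·111.32)² + (-0.8573·58.83)²) = √(34742.800776 + 2543.685089) = 193.0971 km
S5: √((-0.1179·111.32)² + (0.9463·58.83)²) = √(172.255860 + 3099.241202) = 57.1970 km
S6: √((-0.6266·111.32)² + (-1.1525·58.83)²) = √(4865.496634 + 4597.053572) = 97.2756 km
S7: √((-1.4559·111.32)² + (-0.3299·58.83)²) = √(26266.940323 + 376.671124) = 163.2287 km
S8: √((-1.3710·111.32)² + (0.9248·58.83)²) = √(23292.778933 + 2960.011095) = 162.0271 km
S9: √((-1.1384·111.32)² + (0.9326·58.83)²) = √(16059.653451 + 3010.152643) = 138.0935 km
S10: √((-0.6309·111.32)² + (0.0074·58.83)²) = √(4932.504046 + 0.189523) = 70.2331 km
Threshold 14 km: none within range.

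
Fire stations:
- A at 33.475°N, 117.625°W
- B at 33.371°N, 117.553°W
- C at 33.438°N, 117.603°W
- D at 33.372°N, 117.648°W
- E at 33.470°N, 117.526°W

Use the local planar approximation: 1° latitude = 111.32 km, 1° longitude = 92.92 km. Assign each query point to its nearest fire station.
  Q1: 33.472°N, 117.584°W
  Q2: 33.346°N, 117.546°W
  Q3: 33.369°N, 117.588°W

Q1→A; Q2→B; Q3→B

Q1 at 33.472°N, 117.584°W:
  A: √((0.003·111.32)² + (-0.041·92.92)²) = √(0.11153 + 14.51397) = 3.824 km
  B: √((-0.101·111.32)² + (0.031·92.92)²) = √(126.41224 + 8.29740) = 11.606 km
  C: √((-0.034·111.32)² + (-0.019·92.92)²) = √(14.32532 + 3.11692) = 4.176 km
  D: √((-0.100·111.32)² + (-0.064·92.92)²) = √(123.92142 + 35.36538) = 12.621 km
  E: √((-0.002·111.32)² + (0.058·92.92)²) = √(0.04957 + 29.04520) = 5.394 km
  → nearest: A (3.824 km)
Q2 at 33.346°N, 117.546°W:
  A: √((0.129·111.32)² + (-0.079·92.92)²) = √(206.21764 + 53.88558) = 16.128 km
  B: √((0.025·111.32)² + (-0.007·92.92)²) = √(7.74509 + 0.42307) = 2.858 km
  C: √((0.092·111.32)² + (-0.057·92.92)²) = √(104.88709 + 28.05228) = 11.530 km
  D: √((0.026·111.32)² + (-0.102·92.92)²) = √(8.37709 + 89.82945) = 9.910 km
  E: √((0.124·111.32)² + (0.020·92.92)²) = √(190.54158 + 3.45365) = 13.928 km
  → nearest: B (2.858 km)
Q3 at 33.369°N, 117.588°W:
  A: √((0.106·111.32)² + (-0.037·92.92)²) = √(139.23811 + 11.82012) = 12.291 km
  B: √((0.002·111.32)² + (0.035·92.92)²) = √(0.04957 + 10.57680) = 3.260 km
  C: √((0.069·111.32)² + (-0.015·92.92)²) = √(58.99899 + 1.94268) = 7.807 km
  D: √((0.003·111.32)² + (-0.060·92.92)²) = √(0.11153 + 31.08286) = 5.585 km
  E: √((0.101·111.32)² + (0.062·92.92)²) = √(126.41224 + 33.18958) = 12.633 km
  → nearest: B (3.260 km)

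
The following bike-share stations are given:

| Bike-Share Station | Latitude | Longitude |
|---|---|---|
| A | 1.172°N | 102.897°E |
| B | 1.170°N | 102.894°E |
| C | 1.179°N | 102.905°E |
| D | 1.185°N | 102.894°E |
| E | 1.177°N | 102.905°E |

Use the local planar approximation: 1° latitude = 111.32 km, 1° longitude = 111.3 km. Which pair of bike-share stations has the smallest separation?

C and E

Pairwise distances:
A–B: 0.401 km
A–C: 1.183 km
A–D: 1.485 km
A–E: 1.050 km
B–C: 1.582 km
B–D: 1.670 km
B–E: 1.451 km
C–D: 1.395 km
C–E: 0.223 km
D–E: 1.514 km
Closest pair: C–E at 0.223 km.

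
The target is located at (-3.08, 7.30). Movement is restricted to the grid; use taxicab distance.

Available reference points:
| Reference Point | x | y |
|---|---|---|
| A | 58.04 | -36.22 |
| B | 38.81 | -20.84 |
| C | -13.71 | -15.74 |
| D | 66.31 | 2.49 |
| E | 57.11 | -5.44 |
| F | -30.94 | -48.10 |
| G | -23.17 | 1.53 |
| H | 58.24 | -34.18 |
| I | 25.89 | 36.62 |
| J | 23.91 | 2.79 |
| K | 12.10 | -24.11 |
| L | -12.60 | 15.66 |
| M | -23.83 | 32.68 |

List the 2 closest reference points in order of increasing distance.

L, G

Distances from (-3.08, 7.30):
A: 104.64
B: 70.03
C: 33.67
D: 74.20
E: 72.93
F: 83.26
G: 25.86
H: 102.80
I: 58.29
J: 31.50
K: 46.59
L: 17.88
M: 46.13
Sorted: L (17.88) < G (25.86) < J (31.50) < C (33.67) < …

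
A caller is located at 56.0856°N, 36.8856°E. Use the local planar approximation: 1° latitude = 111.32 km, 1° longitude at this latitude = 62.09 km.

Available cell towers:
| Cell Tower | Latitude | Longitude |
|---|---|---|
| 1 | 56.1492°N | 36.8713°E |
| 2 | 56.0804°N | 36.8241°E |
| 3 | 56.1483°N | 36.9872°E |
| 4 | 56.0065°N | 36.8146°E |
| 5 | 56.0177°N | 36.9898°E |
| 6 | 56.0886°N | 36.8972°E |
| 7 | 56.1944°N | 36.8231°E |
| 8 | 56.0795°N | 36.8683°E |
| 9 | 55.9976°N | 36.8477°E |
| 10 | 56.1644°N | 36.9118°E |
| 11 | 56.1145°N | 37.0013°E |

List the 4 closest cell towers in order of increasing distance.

6, 8, 2, 1

Distances from 56.0856°N, 36.8856°E:
1: √((0.0636·111.32)² + (-0.0143·62.09)²) = √(50.125720 + 0.788343) = 7.1354 km
2: √((-0.0052·111.32)² + (-0.0615·62.09)²) = √(0.335084 + 14.581210) = 3.8622 km
3: √((0.0627·111.32)² + (0.1016·62.09)²) = √(48.717105 + 39.795204) = 9.4081 km
4: √((-0.0791·111.32)² + (-0.0710·62.09)²) = √(77.535280 + 19.433902) = 9.8473 km
5: √((-0.0679·111.32)² + (0.1042·62.09)²) = √(57.132857 + 41.858027) = 9.9494 km
6: √((0.0030·111.32)² + (0.0116·62.09)²) = √(0.111529 + 0.518751) = 0.7939 km
7: √((0.1088·111.32)² + (-0.0625·62.09)²) = √(146.691242 + 15.059250) = 12.7181 km
8: √((-0.0061·111.32)² + (-0.0173·62.09)²) = √(0.461112 + 1.153813) = 1.2708 km
9: √((-0.0880·111.32)² + (-0.0379·62.09)²) = √(95.964751 + 5.537602) = 10.0748 km
10: √((0.0788·111.32)² + (0.0262·62.09)²) = √(76.948265 + 2.646342) = 8.9216 km
11: √((0.0289·111.32)² + (0.1157·62.09)²) = √(10.350041 + 51.607169) = 7.8713 km
Sorted: 6 (0.7939 km) < 8 (1.2708 km) < 2 (3.8622 km) < 1 (7.1354 km) < 11 (7.8713 km) < 10 (8.9216 km) < …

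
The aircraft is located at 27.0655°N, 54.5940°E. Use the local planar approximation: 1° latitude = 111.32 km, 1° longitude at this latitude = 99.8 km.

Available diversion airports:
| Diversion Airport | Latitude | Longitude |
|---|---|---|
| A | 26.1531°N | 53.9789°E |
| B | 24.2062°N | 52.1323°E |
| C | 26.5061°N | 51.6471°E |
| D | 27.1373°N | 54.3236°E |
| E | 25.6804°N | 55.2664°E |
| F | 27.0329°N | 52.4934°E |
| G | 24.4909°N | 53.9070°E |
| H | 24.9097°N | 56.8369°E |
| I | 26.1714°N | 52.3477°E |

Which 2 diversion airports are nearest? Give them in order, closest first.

Distances from 27.0655°N, 54.5940°E:
A: √((-0.9124·111.32)² + (-0.6151·99.8)²) = √(10316.133378 + 3768.361314) = 118.6781 km
B: √((-2.8593·111.32)² + (-2.4617·99.8)²) = √(101313.155909 + 60357.512623) = 402.0829 km
C: √((-0.5594·111.32)² + (-2.9469·99.8)²) = √(3877.852798 + 86495.174684) = 300.6211 km
D: √((0.0718·111.32)² + (-0.2704·99.8)²) = √(63.884468 + 728.239878) = 28.1447 km
E: √((-1.3851·111.32)² + (0.6724·99.8)²) = √(23774.350103 + 4503.150814) = 168.1592 km
F: √((-0.0326·111.32)² + (-2.1006·99.8)²) = √(13.169873 + 43948.879286) = 209.6713 km
G: √((-2.5746·111.32)² + (-0.6870·99.8)²) = √(82142.123370 + 4700.830119) = 294.6913 km
H: √((-2.1558·111.32)² + (2.2429·99.8)²) = √(57592.155147 + 50104.981308) = 328.1724 km
I: √((-0.8941·111.32)² + (-2.2463·99.8)²) = √(9906.462162 + 50257.004187) = 245.2824 km
Sorted: D (28.1447 km) < A (118.6781 km) < E (168.1592 km) < F (209.6713 km) < …

D, A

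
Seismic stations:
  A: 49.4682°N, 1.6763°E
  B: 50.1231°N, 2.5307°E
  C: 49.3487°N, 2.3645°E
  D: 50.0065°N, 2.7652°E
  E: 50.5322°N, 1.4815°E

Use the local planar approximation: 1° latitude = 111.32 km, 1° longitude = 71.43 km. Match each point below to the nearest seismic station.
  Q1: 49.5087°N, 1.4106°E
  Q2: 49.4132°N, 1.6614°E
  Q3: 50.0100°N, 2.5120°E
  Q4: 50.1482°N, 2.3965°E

Q1 at 49.5087°N, 1.4106°E:
  A: 19.5071 km
  B: 105.2581 km
  C: 70.4266 km
  D: 111.5040 km
  E: 114.0485 km
  → nearest: A (19.5071 km)
Q2 at 49.4132°N, 1.6614°E:
  A: 6.2144 km
  B: 100.5027 km
  C: 50.7331 km
  D: 102.8520 km
  E: 125.2281 km
  → nearest: A (6.2144 km)
Q3 at 50.0100°N, 2.5120°E:
  A: 84.8591 km
  B: 12.6610 km
  C: 74.3660 km
  D: 18.0903 km
  E: 93.7949 km
  → nearest: B (12.6610 km)
Q4 at 50.1482°N, 2.3965°E:
  A: 91.5238 km
  B: 9.9848 km
  C: 89.0297 km
  D: 30.6988 km
  E: 78.0962 km
  → nearest: B (9.9848 km)

Q1→A; Q2→A; Q3→B; Q4→B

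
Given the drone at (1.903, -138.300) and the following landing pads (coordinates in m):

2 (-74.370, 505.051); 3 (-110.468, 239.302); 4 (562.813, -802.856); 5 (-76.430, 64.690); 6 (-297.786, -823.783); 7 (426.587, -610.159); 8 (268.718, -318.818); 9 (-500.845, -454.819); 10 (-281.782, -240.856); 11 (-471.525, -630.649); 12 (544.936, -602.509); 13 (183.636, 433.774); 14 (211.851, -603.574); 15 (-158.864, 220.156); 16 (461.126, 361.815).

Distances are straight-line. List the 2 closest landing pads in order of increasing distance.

5, 10

Distances from (1.903, -138.300):
2: 647.857 m
3: 393.968 m
4: 869.629 m
5: 217.580 m
6: 748.131 m
7: 634.829 m
8: 322.144 m
9: 594.087 m
10: 301.654 m
11: 683.039 m
12: 714.405 m
13: 600.246 m
14: 510.449 m
15: 392.857 m
16: 678.970 m
Sorted: 5 (217.580 m) < 10 (301.654 m) < 8 (322.144 m) < 15 (392.857 m) < …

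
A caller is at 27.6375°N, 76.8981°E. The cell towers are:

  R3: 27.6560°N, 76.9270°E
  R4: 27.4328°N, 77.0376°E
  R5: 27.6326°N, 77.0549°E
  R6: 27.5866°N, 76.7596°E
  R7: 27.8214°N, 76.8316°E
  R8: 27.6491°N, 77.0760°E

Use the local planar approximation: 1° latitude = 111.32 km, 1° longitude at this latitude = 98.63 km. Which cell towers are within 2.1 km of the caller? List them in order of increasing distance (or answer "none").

Distances from 27.6375°N, 76.8981°E:
R3: √((0.0185·111.32)² + (0.0289·98.63)²) = √(4.241211 + 8.124820) = 3.5165 km
R4: √((-0.2047·111.32)² + (0.1395·98.63)²) = √(519.256666 + 189.306916) = 26.6189 km
R5: √((-0.0049·111.32)² + (0.1568·98.63)²) = √(0.297535 + 239.171916) = 15.4748 km
R6: √((-0.0509·111.32)² + (-0.1385·98.63)²) = √(32.105686 + 186.602567) = 14.7888 km
R7: √((0.1839·111.32)² + (-0.0665·98.63)²) = √(419.092466 + 43.019104) = 21.4968 km
R8: √((0.0116·111.32)² + (0.1779·98.63)²) = √(1.667487 + 307.871837) = 17.5937 km
Threshold 2.1 km: none within range.

none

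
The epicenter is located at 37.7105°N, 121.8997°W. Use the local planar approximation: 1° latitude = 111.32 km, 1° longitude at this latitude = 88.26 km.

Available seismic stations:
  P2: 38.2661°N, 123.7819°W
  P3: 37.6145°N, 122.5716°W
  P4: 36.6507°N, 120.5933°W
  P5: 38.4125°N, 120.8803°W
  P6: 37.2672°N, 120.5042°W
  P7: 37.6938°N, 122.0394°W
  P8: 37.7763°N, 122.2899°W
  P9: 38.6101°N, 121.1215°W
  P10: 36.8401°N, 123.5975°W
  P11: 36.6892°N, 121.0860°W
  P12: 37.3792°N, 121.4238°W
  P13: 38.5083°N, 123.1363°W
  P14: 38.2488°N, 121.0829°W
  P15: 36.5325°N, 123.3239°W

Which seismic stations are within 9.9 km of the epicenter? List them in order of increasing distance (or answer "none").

Distances from 37.7105°N, 121.8997°W:
P2: √((0.5556·111.32)² + (-1.8822·88.26)²) = √(3825.347291 + 27596.841826) = 177.2631 km
P3: √((-0.0960·111.32)² + (-0.6719·88.26)²) = √(114.205984 + 3516.714632) = 60.2571 km
P4: √((-1.0598·111.32)² + (1.3064·88.26)²) = √(13918.557428 + 13294.750447) = 164.9646 km
P5: √((0.7020·111.32)² + (1.0194·88.26)²) = √(6106.897343 + 8095.004690) = 119.1717 km
P6: √((-0.4433·111.32)² + (1.3955·88.26)²) = √(2435.240501 + 15170.068012) = 132.6850 km
P7: √((-0.0167·111.32)² + (-0.1397·88.26)²) = √(3.456045 + 152.026977) = 12.4693 km
P8: √((0.0658·111.32)² + (-0.3902·88.26)²) = √(53.653515 + 1186.048303) = 35.2094 km
P9: √((0.8996·111.32)² + (0.7782·88.26)²) = √(10028.714984 + 4717.482515) = 121.4339 km
P10: √((-0.8704·111.32)² + (-1.6978·88.26)²) = √(9388.239496 + 22454.371556) = 178.4450 km
P11: √((-1.0213·111.32)² + (0.8137·88.26)²) = √(12925.669857 + 5157.704758) = 134.4744 km
P12: √((-0.3313·111.32)² + (0.4759·88.26)²) = √(1360.157708 + 1764.246465) = 55.8964 km
P13: √((0.7978·111.32)² + (-1.2366·88.26)²) = √(7887.410773 + 11912.045142) = 140.7105 km
P14: √((0.5383·111.32)² + (0.8168·88.26)²) = √(3590.832564 + 5197.078831) = 93.7439 km
P15: √((-1.1780·111.32)² + (-1.4242·88.26)²) = √(17196.377734 + 15800.462849) = 181.6503 km
Threshold 9.9 km: none within range.

none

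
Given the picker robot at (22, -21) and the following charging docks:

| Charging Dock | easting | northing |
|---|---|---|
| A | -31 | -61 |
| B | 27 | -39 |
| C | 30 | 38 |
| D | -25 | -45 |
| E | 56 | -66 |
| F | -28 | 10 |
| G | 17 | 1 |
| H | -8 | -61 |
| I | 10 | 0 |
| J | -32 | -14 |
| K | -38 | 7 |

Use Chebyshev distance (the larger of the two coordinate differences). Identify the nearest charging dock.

B

Distances from (22, -21):
A: max(|-53|, |-40|) = 53
B: max(|5|, |-18|) = 18
C: max(|8|, |59|) = 59
D: max(|-47|, |-24|) = 47
E: max(|34|, |-45|) = 45
F: max(|-50|, |31|) = 50
G: max(|-5|, |22|) = 22
H: max(|-30|, |-40|) = 40
I: max(|-12|, |21|) = 21
J: max(|-54|, |7|) = 54
K: max(|-60|, |28|) = 60
Minimum: B at 18.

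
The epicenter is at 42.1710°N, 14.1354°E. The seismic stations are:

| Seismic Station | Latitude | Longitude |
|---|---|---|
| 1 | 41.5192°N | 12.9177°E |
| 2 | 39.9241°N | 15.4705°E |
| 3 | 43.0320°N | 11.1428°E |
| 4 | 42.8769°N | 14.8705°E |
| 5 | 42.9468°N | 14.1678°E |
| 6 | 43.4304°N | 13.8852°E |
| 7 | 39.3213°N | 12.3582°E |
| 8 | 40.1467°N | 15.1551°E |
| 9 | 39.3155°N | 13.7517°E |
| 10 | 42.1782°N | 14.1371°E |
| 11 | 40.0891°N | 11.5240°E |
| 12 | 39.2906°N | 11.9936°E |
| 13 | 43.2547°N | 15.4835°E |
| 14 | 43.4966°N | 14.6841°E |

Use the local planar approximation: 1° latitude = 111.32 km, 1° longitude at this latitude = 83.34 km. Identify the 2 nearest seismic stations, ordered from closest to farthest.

10, 5

Distances from 42.1710°N, 14.1354°E:
1: 124.7539 km
2: 273.7569 km
3: 267.1864 km
4: 99.6400 km
5: 86.4043 km
6: 141.7386 km
7: 350.1016 km
8: 240.8367 km
9: 319.4787 km
10: 0.8139 km
11: 317.9244 km
12: 366.9814 km
13: 164.8517 km
14: 154.4887 km
Sorted: 10 (0.8139 km) < 5 (86.4043 km) < 4 (99.6400 km) < 1 (124.7539 km) < …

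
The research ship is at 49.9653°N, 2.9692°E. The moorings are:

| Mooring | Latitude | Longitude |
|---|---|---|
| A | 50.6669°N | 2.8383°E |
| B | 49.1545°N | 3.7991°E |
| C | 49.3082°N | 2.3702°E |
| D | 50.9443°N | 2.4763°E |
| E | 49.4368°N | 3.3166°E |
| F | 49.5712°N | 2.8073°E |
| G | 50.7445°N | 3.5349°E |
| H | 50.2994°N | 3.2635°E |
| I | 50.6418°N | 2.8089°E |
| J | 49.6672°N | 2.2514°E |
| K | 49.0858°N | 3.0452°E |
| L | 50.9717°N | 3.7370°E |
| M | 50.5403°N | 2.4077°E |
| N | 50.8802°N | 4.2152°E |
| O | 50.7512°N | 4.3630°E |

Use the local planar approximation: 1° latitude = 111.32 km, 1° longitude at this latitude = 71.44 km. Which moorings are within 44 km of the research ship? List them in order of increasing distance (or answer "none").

H

Distances from 49.9653°N, 2.9692°E:
A: 78.6600 km
B: 107.9890 km
C: 84.7460 km
D: 114.5298 km
E: 63.8531 km
F: 45.3702 km
G: 95.6932 km
H: 42.7234 km
I: 76.1737 km
J: 61.0804 km
K: 98.0564 km
L: 124.7396 km
M: 75.5397 km
N: 135.2637 km
O: 132.5468 km
Threshold 44 km: H (42.7234 km) is within range.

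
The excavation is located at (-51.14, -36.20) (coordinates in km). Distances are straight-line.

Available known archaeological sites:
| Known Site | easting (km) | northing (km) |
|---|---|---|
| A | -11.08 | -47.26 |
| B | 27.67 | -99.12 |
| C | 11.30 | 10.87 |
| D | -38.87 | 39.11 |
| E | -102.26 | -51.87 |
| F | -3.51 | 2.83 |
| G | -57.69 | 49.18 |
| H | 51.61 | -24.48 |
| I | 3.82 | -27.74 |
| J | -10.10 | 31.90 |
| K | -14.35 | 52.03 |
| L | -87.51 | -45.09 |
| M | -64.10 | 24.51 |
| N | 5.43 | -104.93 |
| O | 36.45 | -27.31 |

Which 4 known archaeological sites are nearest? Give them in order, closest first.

Distances from (-51.14, -36.20):
A: √((40.06)² + (-11.06)²) = √(1604.8036 + 122.3236) = 41.56 km
B: √((78.81)² + (-62.92)²) = √(6211.0161 + 3958.9264) = 100.85 km
C: √((62.44)² + (47.07)²) = √(3898.7536 + 2215.5849) = 78.19 km
D: √((12.27)² + (75.31)²) = √(150.5529 + 5671.5961) = 76.30 km
E: √((-51.12)² + (-15.67)²) = √(2613.2544 + 245.5489) = 53.47 km
F: √((47.63)² + (39.03)²) = √(2268.6169 + 1523.3409) = 61.58 km
G: √((-6.55)² + (85.38)²) = √(42.9025 + 7289.7444) = 85.63 km
H: √((102.75)² + (11.72)²) = √(10557.5625 + 137.3584) = 103.42 km
I: √((54.96)² + (8.46)²) = √(3020.6016 + 71.5716) = 55.61 km
J: √((41.04)² + (68.10)²) = √(1684.2816 + 4637.6100) = 79.51 km
K: √((36.79)² + (88.23)²) = √(1353.5041 + 7784.5329) = 95.59 km
L: √((-36.37)² + (-8.89)²) = √(1322.7769 + 79.0321) = 37.44 km
M: √((-12.96)² + (60.71)²) = √(167.9616 + 3685.7041) = 62.08 km
N: √((56.57)² + (-68.73)²) = √(3200.1649 + 4723.8129) = 89.02 km
O: √((87.59)² + (8.89)²) = √(7672.0081 + 79.0321) = 88.04 km
Sorted: L (37.44 km) < A (41.56 km) < E (53.47 km) < I (55.61 km) < F (61.58 km) < M (62.08 km) < …

L, A, E, I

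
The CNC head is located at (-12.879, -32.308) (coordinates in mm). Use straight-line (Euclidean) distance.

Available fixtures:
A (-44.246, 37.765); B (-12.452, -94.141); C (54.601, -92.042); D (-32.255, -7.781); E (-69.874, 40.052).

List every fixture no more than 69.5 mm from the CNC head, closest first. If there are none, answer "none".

D, B

Distances from (-12.879, -32.308):
A: √((-31.367)² + (70.073)²) = √(983.88869 + 4910.22533) = 76.773 mm
B: √((0.427)² + (-61.833)²) = √(0.18233 + 3823.31989) = 61.834 mm
C: √((67.480)² + (-59.734)²) = √(4553.55040 + 3568.15076) = 90.120 mm
D: √((-19.376)² + (24.527)²) = √(375.42938 + 601.57373) = 31.257 mm
E: √((-56.995)² + (72.360)²) = √(3248.43002 + 5235.96960) = 92.111 mm
Threshold 69.5 mm: D (31.257 mm), B (61.834 mm) are within range.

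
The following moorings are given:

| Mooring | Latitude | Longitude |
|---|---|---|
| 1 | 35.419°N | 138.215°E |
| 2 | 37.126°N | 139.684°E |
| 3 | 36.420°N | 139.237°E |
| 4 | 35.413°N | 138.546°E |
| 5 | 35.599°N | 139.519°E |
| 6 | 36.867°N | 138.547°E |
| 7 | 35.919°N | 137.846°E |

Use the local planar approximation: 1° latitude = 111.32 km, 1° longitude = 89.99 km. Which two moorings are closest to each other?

1 and 4

Pairwise distances:
1–2: 231.483 km
1–3: 144.483 km
1–4: 29.794 km
1–5: 119.045 km
1–6: 163.937 km
1–7: 64.813 km
2–3: 88.288 km
2–4: 216.450 km
2–5: 170.633 km
2–6: 106.303 km
2–7: 213.099 km
3–4: 128.191 km
3–5: 94.852 km
3–6: 79.571 km
3–7: 137.038 km
4–5: 89.975 km
4–6: 161.859 km
4–7: 84.504 km
5–6: 166.059 km
5–7: 154.710 km
6–7: 122.948 km
Closest pair: 1–4 at 29.794 km.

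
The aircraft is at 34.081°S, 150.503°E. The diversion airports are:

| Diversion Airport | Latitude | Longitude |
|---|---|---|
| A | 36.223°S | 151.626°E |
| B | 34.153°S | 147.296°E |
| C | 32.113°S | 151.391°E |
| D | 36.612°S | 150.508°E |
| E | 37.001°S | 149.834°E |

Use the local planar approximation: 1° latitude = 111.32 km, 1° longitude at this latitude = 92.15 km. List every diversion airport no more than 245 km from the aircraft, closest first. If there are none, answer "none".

C

Distances from 34.081°S, 150.503°E:
A: 259.935 km
B: 295.634 km
C: 233.861 km
D: 281.751 km
E: 330.849 km
Threshold 245 km: C (233.861 km) is within range.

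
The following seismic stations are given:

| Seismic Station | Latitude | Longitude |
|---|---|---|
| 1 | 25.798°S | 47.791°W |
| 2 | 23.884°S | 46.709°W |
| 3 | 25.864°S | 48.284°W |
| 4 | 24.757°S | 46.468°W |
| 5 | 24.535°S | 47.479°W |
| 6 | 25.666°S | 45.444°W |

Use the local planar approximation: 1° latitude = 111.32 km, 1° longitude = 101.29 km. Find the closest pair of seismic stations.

1 and 3

Pairwise distances:
1–2: 239.601 km
1–3: 50.474 km
1–4: 177.164 km
1–5: 144.105 km
1–6: 238.181 km
2–3: 272.089 km
2–4: 100.201 km
2–5: 106.465 km
2–6: 236.155 km
3–4: 221.406 km
3–5: 168.926 km
3–6: 288.507 km
4–5: 105.344 km
4–6: 144.905 km
5–6: 241.535 km
Closest pair: 1–3 at 50.474 km.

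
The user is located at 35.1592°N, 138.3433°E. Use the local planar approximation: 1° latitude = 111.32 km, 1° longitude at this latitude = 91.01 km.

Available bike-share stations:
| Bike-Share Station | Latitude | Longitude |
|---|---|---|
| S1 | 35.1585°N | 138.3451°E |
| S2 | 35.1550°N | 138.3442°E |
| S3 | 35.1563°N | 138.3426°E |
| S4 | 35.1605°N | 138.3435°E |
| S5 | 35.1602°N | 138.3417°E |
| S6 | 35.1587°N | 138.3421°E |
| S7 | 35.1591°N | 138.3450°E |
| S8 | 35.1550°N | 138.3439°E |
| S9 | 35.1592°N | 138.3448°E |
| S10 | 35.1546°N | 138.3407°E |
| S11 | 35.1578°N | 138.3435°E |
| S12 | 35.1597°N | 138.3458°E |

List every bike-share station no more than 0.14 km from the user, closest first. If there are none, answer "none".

S6, S9

Distances from 35.1592°N, 138.3433°E:
S1: √((-0.0007·111.32)² + (0.0018·91.01)²) = √(0.006072 + 0.026836) = 0.1814 km
S2: √((-0.0042·111.32)² + (0.0009·91.01)²) = √(0.218597 + 0.006709) = 0.4747 km
S3: √((-0.0029·111.32)² + (-0.0007·91.01)²) = √(0.104218 + 0.004059) = 0.3291 km
S4: √((0.0013·111.32)² + (0.0002·91.01)²) = √(0.020943 + 0.000331) = 0.1459 km
S5: √((0.0010·111.32)² + (-0.0016·91.01)²) = √(0.012392 + 0.021204) = 0.1833 km
S6: √((-0.0005·111.32)² + (-0.0012·91.01)²) = √(0.003098 + 0.011927) = 0.1226 km
S7: √((-0.0001·111.32)² + (0.0017·91.01)²) = √(0.000124 + 0.023937) = 0.1551 km
S8: √((-0.0042·111.32)² + (0.0006·91.01)²) = √(0.218597 + 0.002982) = 0.4707 km
S9: √((0.0000·111.32)² + (0.0015·91.01)²) = √(0.000000 + 0.018636) = 0.1365 km
S10: √((-0.0046·111.32)² + (-0.0026·91.01)²) = √(0.262218 + 0.055992) = 0.5641 km
S11: √((-0.0014·111.32)² + (0.0002·91.01)²) = √(0.024289 + 0.000331) = 0.1569 km
S12: √((0.0005·111.32)² + (0.0025·91.01)²) = √(0.003098 + 0.051768) = 0.2342 km
Threshold 0.14 km: S6 (0.1226 km), S9 (0.1365 km) are within range.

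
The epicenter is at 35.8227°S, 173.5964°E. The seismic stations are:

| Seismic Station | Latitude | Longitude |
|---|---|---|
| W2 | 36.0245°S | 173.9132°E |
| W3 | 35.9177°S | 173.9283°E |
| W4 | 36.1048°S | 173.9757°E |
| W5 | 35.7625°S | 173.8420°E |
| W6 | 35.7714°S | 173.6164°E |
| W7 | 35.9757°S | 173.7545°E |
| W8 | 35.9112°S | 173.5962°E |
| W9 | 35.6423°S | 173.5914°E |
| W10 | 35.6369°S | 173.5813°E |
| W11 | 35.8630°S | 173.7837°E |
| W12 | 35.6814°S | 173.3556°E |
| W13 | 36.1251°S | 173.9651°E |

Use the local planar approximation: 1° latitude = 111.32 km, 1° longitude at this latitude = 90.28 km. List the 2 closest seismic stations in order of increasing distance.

W6, W8

Distances from 35.8227°S, 173.5964°E:
W2: 36.3682 km
W3: 31.7754 km
W4: 46.4626 km
W5: 23.1634 km
W6: 5.9894 km
W7: 22.2219 km
W8: 9.8518 km
W9: 20.0872 km
W10: 20.7281 km
W11: 17.4944 km
W12: 26.8332 km
W13: 47.3411 km
Sorted: W6 (5.9894 km) < W8 (9.8518 km) < W11 (17.4944 km) < W9 (20.0872 km) < …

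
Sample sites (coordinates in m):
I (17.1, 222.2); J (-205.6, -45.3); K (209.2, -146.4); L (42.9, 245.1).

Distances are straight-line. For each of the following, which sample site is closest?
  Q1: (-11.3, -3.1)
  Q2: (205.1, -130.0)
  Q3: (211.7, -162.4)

Q1 at (-11.3, -3.1):
  I: √((28.4)² + (225.3)²) = √(806.560 + 50760.090) = 227.1 m
  J: √((-194.3)² + (-42.2)²) = √(37752.490 + 1780.840) = 198.8 m
  K: √((220.5)² + (-143.3)²) = √(48620.250 + 20534.890) = 263.0 m
  L: √((54.2)² + (248.2)²) = √(2937.640 + 61603.240) = 254.0 m
  → nearest: J (198.8 m)
Q2 at (205.1, -130.0):
  I: √((-188.0)² + (352.2)²) = √(35344.000 + 124044.840) = 399.2 m
  J: √((-410.7)² + (84.7)²) = √(168674.490 + 7174.090) = 419.3 m
  K: √((4.1)² + (-16.4)²) = √(16.810 + 268.960) = 16.9 m
  L: √((-162.2)² + (375.1)²) = √(26308.840 + 140700.010) = 408.7 m
  → nearest: K (16.9 m)
Q3 at (211.7, -162.4):
  I: √((-194.6)² + (384.6)²) = √(37869.160 + 147917.160) = 431.0 m
  J: √((-417.3)² + (117.1)²) = √(174139.290 + 13712.410) = 433.4 m
  K: √((-2.5)² + (16.0)²) = √(6.250 + 256.000) = 16.2 m
  L: √((-168.8)² + (407.5)²) = √(28493.440 + 166056.250) = 441.1 m
  → nearest: K (16.2 m)

Q1→J; Q2→K; Q3→K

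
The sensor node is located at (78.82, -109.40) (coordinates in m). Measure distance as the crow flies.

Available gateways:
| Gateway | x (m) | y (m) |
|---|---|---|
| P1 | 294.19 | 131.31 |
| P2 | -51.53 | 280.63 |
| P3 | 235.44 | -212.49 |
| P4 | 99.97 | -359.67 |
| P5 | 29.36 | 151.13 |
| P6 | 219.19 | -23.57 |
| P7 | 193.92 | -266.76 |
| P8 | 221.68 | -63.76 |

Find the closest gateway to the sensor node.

Distances from (78.82, -109.40):
P1: √((215.37)² + (240.71)²) = √(46384.2369 + 57941.3041) = 322.99 m
P2: √((-130.35)² + (390.03)²) = √(16991.1225 + 152123.4009) = 411.24 m
P3: √((156.62)² + (-103.09)²) = √(24529.8244 + 10627.5481) = 187.50 m
P4: √((21.15)² + (-250.27)²) = √(447.3225 + 62635.0729) = 251.16 m
P5: √((-49.46)² + (260.53)²) = √(2446.2916 + 67875.8809) = 265.18 m
P6: √((140.37)² + (85.83)²) = √(19703.7369 + 7366.7889) = 164.53 m
P7: √((115.10)² + (-157.36)²) = √(13248.0100 + 24762.1696) = 194.96 m
P8: √((142.86)² + (45.64)²) = √(20408.9796 + 2083.0096) = 149.97 m
Minimum: P8 at 149.97 m.

P8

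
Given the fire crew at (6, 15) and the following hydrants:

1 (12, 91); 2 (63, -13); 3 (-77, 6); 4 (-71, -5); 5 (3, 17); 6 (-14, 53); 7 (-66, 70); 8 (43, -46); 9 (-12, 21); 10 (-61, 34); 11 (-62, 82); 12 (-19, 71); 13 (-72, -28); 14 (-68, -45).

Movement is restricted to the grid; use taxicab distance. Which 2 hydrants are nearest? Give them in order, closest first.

5, 9

Distances from (6, 15):
1: |6| + |76| = 6 + 76 = 82
2: |57| + |-28| = 57 + 28 = 85
3: |-83| + |-9| = 83 + 9 = 92
4: |-77| + |-20| = 77 + 20 = 97
5: |-3| + |2| = 3 + 2 = 5
6: |-20| + |38| = 20 + 38 = 58
7: |-72| + |55| = 72 + 55 = 127
8: |37| + |-61| = 37 + 61 = 98
9: |-18| + |6| = 18 + 6 = 24
10: |-67| + |19| = 67 + 19 = 86
11: |-68| + |67| = 68 + 67 = 135
12: |-25| + |56| = 25 + 56 = 81
13: |-78| + |-43| = 78 + 43 = 121
14: |-74| + |-60| = 74 + 60 = 134
Sorted: 5 (5) < 9 (24) < 6 (58) < 12 (81) < …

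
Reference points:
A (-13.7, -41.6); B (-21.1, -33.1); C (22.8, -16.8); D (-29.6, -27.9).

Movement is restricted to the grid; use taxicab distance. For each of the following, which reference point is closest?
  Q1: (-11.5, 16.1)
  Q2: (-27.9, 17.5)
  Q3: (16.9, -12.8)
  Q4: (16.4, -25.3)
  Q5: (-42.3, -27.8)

Q1→B; Q2→D; Q3→C; Q4→C; Q5→D

Q1 at (-11.5, 16.1):
  A: 59.9
  B: 58.8
  C: 67.2
  D: 62.1
  → nearest: B (58.8)
Q2 at (-27.9, 17.5):
  A: 73.3
  B: 57.4
  C: 85.0
  D: 47.1
  → nearest: D (47.1)
Q3 at (16.9, -12.8):
  A: 59.4
  B: 58.3
  C: 9.9
  D: 61.6
  → nearest: C (9.9)
Q4 at (16.4, -25.3):
  A: 46.4
  B: 45.3
  C: 14.9
  D: 48.6
  → nearest: C (14.9)
Q5 at (-42.3, -27.8):
  A: 42.4
  B: 26.5
  C: 76.1
  D: 12.8
  → nearest: D (12.8)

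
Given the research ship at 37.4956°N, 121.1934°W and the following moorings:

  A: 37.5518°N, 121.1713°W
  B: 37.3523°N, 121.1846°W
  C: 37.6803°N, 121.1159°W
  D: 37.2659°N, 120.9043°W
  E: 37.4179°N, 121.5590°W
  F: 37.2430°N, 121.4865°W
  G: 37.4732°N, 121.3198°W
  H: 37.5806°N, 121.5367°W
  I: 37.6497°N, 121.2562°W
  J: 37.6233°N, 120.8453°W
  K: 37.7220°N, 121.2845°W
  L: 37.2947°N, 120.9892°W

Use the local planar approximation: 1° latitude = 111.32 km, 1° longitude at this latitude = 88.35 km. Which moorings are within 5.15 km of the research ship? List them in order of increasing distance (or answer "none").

none

Distances from 37.4956°N, 121.1934°W:
A: 6.5538 km
B: 15.9711 km
C: 21.6709 km
D: 36.1418 km
E: 33.4388 km
F: 38.2266 km
G: 11.4424 km
H: 31.7722 km
I: 18.0294 km
J: 33.8811 km
K: 26.4568 km
L: 28.7339 km
Threshold 5.15 km: none within range.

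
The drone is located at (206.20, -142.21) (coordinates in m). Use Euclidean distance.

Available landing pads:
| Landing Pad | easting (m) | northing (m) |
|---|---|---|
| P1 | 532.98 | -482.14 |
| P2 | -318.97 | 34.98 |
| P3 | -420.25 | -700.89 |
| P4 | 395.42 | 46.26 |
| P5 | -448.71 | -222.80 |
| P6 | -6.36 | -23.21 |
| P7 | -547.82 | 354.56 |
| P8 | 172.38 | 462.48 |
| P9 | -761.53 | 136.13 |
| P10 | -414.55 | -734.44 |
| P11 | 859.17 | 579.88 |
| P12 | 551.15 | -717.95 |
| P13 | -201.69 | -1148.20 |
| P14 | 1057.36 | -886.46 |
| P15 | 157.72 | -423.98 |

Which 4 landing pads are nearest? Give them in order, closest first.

P6, P4, P15, P1

Distances from (206.20, -142.21):
P1: √((326.78)² + (-339.93)²) = √(106785.1684 + 115552.4049) = 471.53 m
P2: √((-525.17)² + (177.19)²) = √(275803.5289 + 31396.2961) = 554.26 m
P3: √((-626.45)² + (-558.68)²) = √(392439.6025 + 312123.3424) = 839.38 m
P4: √((189.22)² + (188.47)²) = √(35804.2084 + 35520.9409) = 267.07 m
P5: √((-654.91)² + (-80.59)²) = √(428907.1081 + 6494.7481) = 659.85 m
P6: √((-212.56)² + (119.00)²) = √(45181.7536 + 14161.0000) = 243.60 m
P7: √((-754.02)² + (496.77)²) = √(568546.1604 + 246780.4329) = 902.95 m
P8: √((-33.82)² + (604.69)²) = √(1143.7924 + 365649.9961) = 605.64 m
P9: √((-967.73)² + (278.34)²) = √(936501.3529 + 77473.1556) = 1006.96 m
P10: √((-620.75)² + (-592.23)²) = √(385330.5625 + 350736.3729) = 857.94 m
P11: √((652.97)² + (722.09)²) = √(426369.8209 + 521413.9681) = 973.54 m
P12: √((344.95)² + (-575.74)²) = √(118990.5025 + 331476.5476) = 671.17 m
P13: √((-407.89)² + (-1005.99)²) = √(166374.2521 + 1012015.8801) = 1085.54 m
P14: √((851.16)² + (-744.25)²) = √(724473.3456 + 553908.0625) = 1130.66 m
P15: √((-48.48)² + (-281.77)²) = √(2350.3104 + 79394.3329) = 285.91 m
Sorted: P6 (243.60 m) < P4 (267.07 m) < P15 (285.91 m) < P1 (471.53 m) < P2 (554.26 m) < P8 (605.64 m) < …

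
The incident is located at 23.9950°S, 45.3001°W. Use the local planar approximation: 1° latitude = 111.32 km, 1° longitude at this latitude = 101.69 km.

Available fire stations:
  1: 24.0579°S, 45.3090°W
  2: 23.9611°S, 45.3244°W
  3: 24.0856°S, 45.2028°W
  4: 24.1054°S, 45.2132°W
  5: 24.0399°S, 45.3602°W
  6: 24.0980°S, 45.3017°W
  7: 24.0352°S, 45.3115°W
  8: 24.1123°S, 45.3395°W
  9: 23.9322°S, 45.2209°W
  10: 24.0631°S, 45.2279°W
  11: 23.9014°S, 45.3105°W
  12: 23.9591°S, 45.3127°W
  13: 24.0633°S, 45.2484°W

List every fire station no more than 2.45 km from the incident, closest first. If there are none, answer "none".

Distances from 23.9950°S, 45.3001°W:
1: 7.0603 km
2: 4.5108 km
3: 14.1287 km
4: 15.1370 km
5: 7.8952 km
6: 11.4671 km
7: 4.6228 km
8: 13.6587 km
9: 10.6648 km
10: 10.5534 km
11: 10.4731 km
12: 4.1968 km
13: 9.2438 km
Threshold 2.45 km: none within range.

none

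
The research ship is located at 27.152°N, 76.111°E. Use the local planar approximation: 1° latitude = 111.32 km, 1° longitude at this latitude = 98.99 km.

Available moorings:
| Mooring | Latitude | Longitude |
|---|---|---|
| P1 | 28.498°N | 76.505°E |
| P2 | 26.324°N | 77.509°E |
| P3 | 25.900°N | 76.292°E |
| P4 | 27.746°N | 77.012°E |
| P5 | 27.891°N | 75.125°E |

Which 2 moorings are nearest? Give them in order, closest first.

P4, P5

Distances from 27.152°N, 76.111°E:
P1: √((1.346·111.32)² + (0.394·98.99)²) = √(22451.04266 + 1521.16068) = 154.830 km
P2: √((-0.828·111.32)² + (1.398·98.99)²) = √(8495.85456 + 19151.24408) = 166.274 km
P3: √((-1.252·111.32)² + (0.181·98.99)²) = √(19424.73278 + 321.02570) = 140.520 km
P4: √((0.594·111.32)² + (0.901·98.99)²) = √(4372.39396 + 7954.85432) = 111.028 km
P5: √((0.739·111.32)² + (-0.986·98.99)²) = √(6767.60920 + 9526.56815) = 127.649 km
Sorted: P4 (111.028 km) < P5 (127.649 km) < P3 (140.520 km) < P1 (154.830 km) < …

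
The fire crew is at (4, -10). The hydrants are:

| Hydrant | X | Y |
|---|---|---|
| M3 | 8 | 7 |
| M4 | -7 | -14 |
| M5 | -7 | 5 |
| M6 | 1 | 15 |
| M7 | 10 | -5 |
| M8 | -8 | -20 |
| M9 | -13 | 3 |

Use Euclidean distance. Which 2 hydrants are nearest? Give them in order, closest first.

Distances from (4, -10):
M3: √((4)² + (17)²) = √(16.000 + 289.000) = 17.5
M4: √((-11)² + (-4)²) = √(121.000 + 16.000) = 11.7
M5: √((-11)² + (15)²) = √(121.000 + 225.000) = 18.6
M6: √((-3)² + (25)²) = √(9.000 + 625.000) = 25.2
M7: √((6)² + (5)²) = √(36.000 + 25.000) = 7.8
M8: √((-12)² + (-10)²) = √(144.000 + 100.000) = 15.6
M9: √((-17)² + (13)²) = √(289.000 + 169.000) = 21.4
Sorted: M7 (7.8) < M4 (11.7) < M8 (15.6) < M3 (17.5) < …

M7, M4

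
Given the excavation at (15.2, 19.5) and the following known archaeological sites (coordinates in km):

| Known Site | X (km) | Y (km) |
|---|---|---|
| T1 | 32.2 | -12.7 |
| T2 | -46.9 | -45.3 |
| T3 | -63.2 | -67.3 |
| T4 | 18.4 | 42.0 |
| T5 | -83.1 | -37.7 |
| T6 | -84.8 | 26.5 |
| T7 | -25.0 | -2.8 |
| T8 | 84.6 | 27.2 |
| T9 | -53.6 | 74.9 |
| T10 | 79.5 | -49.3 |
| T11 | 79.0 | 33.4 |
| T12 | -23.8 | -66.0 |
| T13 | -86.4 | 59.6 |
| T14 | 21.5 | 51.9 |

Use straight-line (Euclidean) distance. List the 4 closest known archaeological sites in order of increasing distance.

T4, T14, T1, T7

Distances from (15.2, 19.5):
T1: √((17.0)² + (-32.2)²) = √(289.000 + 1036.840) = 36.4 km
T2: √((-62.1)² + (-64.8)²) = √(3856.410 + 4199.040) = 89.8 km
T3: √((-78.4)² + (-86.8)²) = √(6146.560 + 7534.240) = 117.0 km
T4: √((3.2)² + (22.5)²) = √(10.240 + 506.250) = 22.7 km
T5: √((-98.3)² + (-57.2)²) = √(9662.890 + 3271.840) = 113.7 km
T6: √((-100.0)² + (7.0)²) = √(10000.000 + 49.000) = 100.2 km
T7: √((-40.2)² + (-22.3)²) = √(1616.040 + 497.290) = 46.0 km
T8: √((69.4)² + (7.7)²) = √(4816.360 + 59.290) = 69.8 km
T9: √((-68.8)² + (55.4)²) = √(4733.440 + 3069.160) = 88.3 km
T10: √((64.3)² + (-68.8)²) = √(4134.490 + 4733.440) = 94.2 km
T11: √((63.8)² + (13.9)²) = √(4070.440 + 193.210) = 65.3 km
T12: √((-39.0)² + (-85.5)²) = √(1521.000 + 7310.250) = 94.0 km
T13: √((-101.6)² + (40.1)²) = √(10322.560 + 1608.010) = 109.2 km
T14: √((6.3)² + (32.4)²) = √(39.690 + 1049.760) = 33.0 km
Sorted: T4 (22.7 km) < T14 (33.0 km) < T1 (36.4 km) < T7 (46.0 km) < T11 (65.3 km) < T8 (69.8 km) < …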